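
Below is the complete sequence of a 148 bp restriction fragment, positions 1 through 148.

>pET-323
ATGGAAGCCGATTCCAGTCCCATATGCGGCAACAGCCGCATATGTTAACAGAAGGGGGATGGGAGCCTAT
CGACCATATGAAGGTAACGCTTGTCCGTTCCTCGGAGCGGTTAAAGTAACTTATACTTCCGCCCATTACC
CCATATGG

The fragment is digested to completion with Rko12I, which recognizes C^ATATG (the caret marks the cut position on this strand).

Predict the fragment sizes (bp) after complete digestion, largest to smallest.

67, 36, 21, 18, 6 bp

Rko12I sites (CATATG) start at positions 21, 39, 75, 142.
Rko12I cuts after the first base of each site, so after positions 21, 39, 75, 142.
Linear molecule, 4 cuts → 5 fragments:
  1–21 → 21 bp
  22–39 → 18 bp
  40–75 → 36 bp
  76–142 → 67 bp
  143–148 → 6 bp
Sorted largest to smallest: 67, 36, 21, 18, 6 bp.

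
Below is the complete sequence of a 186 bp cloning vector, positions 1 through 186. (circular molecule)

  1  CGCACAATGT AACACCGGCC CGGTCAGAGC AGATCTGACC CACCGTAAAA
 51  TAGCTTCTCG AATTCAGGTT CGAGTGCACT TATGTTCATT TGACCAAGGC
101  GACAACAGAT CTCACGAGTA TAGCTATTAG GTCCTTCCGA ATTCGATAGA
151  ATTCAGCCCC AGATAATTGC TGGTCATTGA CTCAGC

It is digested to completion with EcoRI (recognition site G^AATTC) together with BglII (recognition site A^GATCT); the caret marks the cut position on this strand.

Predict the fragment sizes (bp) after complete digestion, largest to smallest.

68, 47, 32, 29, 10 bp

EcoRI sites (GAATTC) start at positions 60, 139, 149.
EcoRI cuts after the first base of each site, so after positions 60, 139, 149.
BglII sites (AGATCT) start at positions 31, 107.
BglII cuts after the first base of each site, so after positions 31, 107.
Combined cut positions: 31, 60, 107, 139, 149.
Circular molecule, 5 cuts → 5 fragments:
  32–60 → 29 bp
  61–107 → 47 bp
  108–139 → 32 bp
  140–149 → 10 bp
  150–186 then 1–31 → 37 + 31 = 68 bp
Sorted largest to smallest: 68, 47, 32, 29, 10 bp.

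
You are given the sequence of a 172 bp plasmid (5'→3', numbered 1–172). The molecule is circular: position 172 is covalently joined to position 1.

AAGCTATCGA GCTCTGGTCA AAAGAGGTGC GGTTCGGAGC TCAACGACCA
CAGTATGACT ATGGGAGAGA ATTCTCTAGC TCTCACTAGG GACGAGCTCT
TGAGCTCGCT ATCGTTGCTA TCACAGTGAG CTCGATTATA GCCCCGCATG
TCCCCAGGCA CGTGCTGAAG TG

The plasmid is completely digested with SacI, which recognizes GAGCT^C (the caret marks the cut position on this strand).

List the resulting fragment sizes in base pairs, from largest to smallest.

SacI sites (GAGCTC) start at positions 9, 37, 94, 102, 128.
SacI cuts after base 5 of each site (before the last base), so after positions 13, 41, 98, 106, 132.
Circular molecule, 5 cuts → 5 fragments:
  14–41 → 28 bp
  42–98 → 57 bp
  99–106 → 8 bp
  107–132 → 26 bp
  133–172 then 1–13 → 40 + 13 = 53 bp
Sorted largest to smallest: 57, 53, 28, 26, 8 bp.

57, 53, 28, 26, 8 bp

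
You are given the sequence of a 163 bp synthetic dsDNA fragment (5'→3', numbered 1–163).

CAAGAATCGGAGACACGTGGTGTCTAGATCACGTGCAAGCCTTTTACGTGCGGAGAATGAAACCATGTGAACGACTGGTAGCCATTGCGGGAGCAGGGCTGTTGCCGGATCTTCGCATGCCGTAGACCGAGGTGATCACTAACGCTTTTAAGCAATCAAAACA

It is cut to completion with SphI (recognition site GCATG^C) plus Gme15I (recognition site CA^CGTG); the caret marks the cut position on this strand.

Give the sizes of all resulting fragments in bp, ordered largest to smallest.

88, 44, 16, 15 bp

The SphI site (GCATGC) starts at position 115.
SphI cuts after base 5 of each site (before the last base), so after position 119.
Gme15I sites (CACGTG) start at positions 14, 30.
Gme15I cuts after base 2 of each site, so after positions 15, 31.
Combined cut positions: 15, 31, 119.
Linear molecule, 3 cuts → 4 fragments:
  1–15 → 15 bp
  16–31 → 16 bp
  32–119 → 88 bp
  120–163 → 44 bp
Sorted largest to smallest: 88, 44, 16, 15 bp.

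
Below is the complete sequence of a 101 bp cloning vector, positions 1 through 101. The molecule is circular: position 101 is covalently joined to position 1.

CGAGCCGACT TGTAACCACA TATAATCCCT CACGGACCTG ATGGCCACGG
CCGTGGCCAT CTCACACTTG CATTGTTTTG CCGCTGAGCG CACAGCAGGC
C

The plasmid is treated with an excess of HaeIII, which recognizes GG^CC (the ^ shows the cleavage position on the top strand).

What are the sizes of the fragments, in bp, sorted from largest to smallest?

HaeIII sites (GGCC) start at positions 43, 49, 55, 98.
HaeIII cuts after base 2 of each site, so after positions 44, 50, 56, 99.
Circular molecule, 4 cuts → 4 fragments:
  45–50 → 6 bp
  51–56 → 6 bp
  57–99 → 43 bp
  100–101 then 1–44 → 2 + 44 = 46 bp
Sorted largest to smallest: 46, 43, 6, 6 bp.

46, 43, 6, 6 bp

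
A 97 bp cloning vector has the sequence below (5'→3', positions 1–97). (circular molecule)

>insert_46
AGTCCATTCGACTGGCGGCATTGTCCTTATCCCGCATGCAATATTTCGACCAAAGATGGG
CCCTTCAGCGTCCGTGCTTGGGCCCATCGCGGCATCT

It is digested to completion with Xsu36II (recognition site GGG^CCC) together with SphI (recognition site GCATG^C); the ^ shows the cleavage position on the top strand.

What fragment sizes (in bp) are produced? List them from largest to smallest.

53, 22, 22 bp

Xsu36II sites (GGGCCC) start at positions 58, 80.
Xsu36II cuts after base 3 of each site, so after positions 60, 82.
The SphI site (GCATGC) starts at position 34.
SphI cuts after base 5 of each site (before the last base), so after position 38.
Combined cut positions: 38, 60, 82.
Circular molecule, 3 cuts → 3 fragments:
  39–60 → 22 bp
  61–82 → 22 bp
  83–97 then 1–38 → 15 + 38 = 53 bp
Sorted largest to smallest: 53, 22, 22 bp.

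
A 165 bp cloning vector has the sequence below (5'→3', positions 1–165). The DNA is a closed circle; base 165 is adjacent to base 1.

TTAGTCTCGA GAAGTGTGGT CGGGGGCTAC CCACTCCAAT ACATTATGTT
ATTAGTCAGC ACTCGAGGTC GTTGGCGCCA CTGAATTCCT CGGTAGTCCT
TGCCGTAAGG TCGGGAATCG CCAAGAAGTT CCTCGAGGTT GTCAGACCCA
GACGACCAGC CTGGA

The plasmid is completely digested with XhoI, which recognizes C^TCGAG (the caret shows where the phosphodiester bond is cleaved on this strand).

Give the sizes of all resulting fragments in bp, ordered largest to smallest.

70, 56, 39 bp

XhoI sites (CTCGAG) start at positions 6, 62, 132.
XhoI cuts after the first base of each site, so after positions 6, 62, 132.
Circular molecule, 3 cuts → 3 fragments:
  7–62 → 56 bp
  63–132 → 70 bp
  133–165 then 1–6 → 33 + 6 = 39 bp
Sorted largest to smallest: 70, 56, 39 bp.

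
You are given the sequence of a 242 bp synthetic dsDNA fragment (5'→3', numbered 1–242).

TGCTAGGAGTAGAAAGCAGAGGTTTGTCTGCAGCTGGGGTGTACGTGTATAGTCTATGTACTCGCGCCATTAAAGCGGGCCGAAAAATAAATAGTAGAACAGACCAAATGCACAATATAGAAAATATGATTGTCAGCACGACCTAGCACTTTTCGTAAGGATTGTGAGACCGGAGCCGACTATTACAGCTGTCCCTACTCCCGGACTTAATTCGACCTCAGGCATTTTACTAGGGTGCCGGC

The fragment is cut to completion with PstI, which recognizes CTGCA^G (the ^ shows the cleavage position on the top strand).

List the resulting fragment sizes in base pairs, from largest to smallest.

The PstI site (CTGCAG) starts at position 28.
PstI cuts after base 5 of each site (before the last base), so after position 32.
Linear molecule, 1 cut → 2 fragments:
  1–32 → 32 bp
  33–242 → 210 bp
Sorted largest to smallest: 210, 32 bp.

210, 32 bp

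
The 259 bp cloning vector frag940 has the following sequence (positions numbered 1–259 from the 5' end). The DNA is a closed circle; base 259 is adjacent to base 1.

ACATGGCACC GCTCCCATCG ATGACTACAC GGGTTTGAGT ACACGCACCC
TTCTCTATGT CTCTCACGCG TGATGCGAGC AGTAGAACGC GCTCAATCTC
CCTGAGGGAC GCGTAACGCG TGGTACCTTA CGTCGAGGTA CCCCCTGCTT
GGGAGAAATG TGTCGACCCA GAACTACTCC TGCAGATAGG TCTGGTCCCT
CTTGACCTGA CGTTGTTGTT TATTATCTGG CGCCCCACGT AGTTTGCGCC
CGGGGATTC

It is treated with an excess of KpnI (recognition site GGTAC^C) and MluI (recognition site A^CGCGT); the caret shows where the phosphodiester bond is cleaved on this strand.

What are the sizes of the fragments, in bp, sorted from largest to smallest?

KpnI sites (GGTACC) start at positions 122, 137.
KpnI cuts after base 5 of each site (before the last base), so after positions 126, 141.
MluI sites (ACGCGT) start at positions 66, 109, 116.
MluI cuts after the first base of each site, so after positions 66, 109, 116.
Combined cut positions: 66, 109, 116, 126, 141.
Circular molecule, 5 cuts → 5 fragments:
  67–109 → 43 bp
  110–116 → 7 bp
  117–126 → 10 bp
  127–141 → 15 bp
  142–259 then 1–66 → 118 + 66 = 184 bp
Sorted largest to smallest: 184, 43, 15, 10, 7 bp.

184, 43, 15, 10, 7 bp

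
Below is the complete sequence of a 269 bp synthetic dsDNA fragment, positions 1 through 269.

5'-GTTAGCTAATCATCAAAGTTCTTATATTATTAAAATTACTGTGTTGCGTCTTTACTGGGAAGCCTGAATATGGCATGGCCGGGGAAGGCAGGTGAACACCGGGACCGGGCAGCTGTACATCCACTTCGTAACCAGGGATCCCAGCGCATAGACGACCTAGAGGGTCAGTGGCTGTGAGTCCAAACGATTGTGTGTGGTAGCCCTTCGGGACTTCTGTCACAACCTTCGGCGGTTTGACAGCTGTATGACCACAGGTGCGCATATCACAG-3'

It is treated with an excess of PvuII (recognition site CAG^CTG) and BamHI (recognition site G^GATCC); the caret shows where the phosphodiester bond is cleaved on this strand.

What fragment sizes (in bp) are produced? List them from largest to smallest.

112, 104, 29, 24 bp

PvuII sites (CAGCTG) start at positions 110, 238.
PvuII cuts after base 3 of each site, so after positions 112, 240.
The BamHI site (GGATCC) starts at position 136.
BamHI cuts after the first base of each site, so after position 136.
Combined cut positions: 112, 136, 240.
Linear molecule, 3 cuts → 4 fragments:
  1–112 → 112 bp
  113–136 → 24 bp
  137–240 → 104 bp
  241–269 → 29 bp
Sorted largest to smallest: 112, 104, 29, 24 bp.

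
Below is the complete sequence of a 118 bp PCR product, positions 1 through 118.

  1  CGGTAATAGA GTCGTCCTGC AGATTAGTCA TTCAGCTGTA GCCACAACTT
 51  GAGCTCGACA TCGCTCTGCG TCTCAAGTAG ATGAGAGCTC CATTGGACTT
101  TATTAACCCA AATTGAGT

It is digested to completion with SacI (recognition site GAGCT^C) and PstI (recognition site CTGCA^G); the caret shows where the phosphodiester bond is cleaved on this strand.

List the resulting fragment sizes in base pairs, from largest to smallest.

34, 34, 29, 21 bp

SacI sites (GAGCTC) start at positions 51, 85.
SacI cuts after base 5 of each site (before the last base), so after positions 55, 89.
The PstI site (CTGCAG) starts at position 17.
PstI cuts after base 5 of each site (before the last base), so after position 21.
Combined cut positions: 21, 55, 89.
Linear molecule, 3 cuts → 4 fragments:
  1–21 → 21 bp
  22–55 → 34 bp
  56–89 → 34 bp
  90–118 → 29 bp
Sorted largest to smallest: 34, 34, 29, 21 bp.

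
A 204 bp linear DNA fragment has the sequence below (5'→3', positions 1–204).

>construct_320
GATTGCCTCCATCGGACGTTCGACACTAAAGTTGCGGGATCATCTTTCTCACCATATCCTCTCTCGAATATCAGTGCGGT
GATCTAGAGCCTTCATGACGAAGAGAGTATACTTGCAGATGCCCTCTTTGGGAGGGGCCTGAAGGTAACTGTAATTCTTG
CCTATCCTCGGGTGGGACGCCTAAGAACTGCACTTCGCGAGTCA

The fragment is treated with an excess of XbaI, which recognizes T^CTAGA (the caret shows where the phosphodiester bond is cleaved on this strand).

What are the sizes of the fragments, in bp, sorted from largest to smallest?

121, 83 bp

The XbaI site (TCTAGA) starts at position 83.
XbaI cuts after the first base of each site, so after position 83.
Linear molecule, 1 cut → 2 fragments:
  1–83 → 83 bp
  84–204 → 121 bp
Sorted largest to smallest: 121, 83 bp.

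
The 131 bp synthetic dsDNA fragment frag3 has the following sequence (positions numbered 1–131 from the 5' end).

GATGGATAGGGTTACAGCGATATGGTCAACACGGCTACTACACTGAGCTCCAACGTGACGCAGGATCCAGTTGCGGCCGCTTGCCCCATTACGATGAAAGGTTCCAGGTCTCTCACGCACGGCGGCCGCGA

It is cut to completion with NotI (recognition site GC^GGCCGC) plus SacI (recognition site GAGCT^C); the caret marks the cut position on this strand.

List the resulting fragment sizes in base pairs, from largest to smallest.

NotI sites (GCGGCCGC) start at positions 73, 122.
NotI cuts after base 2 of each site, so after positions 74, 123.
The SacI site (GAGCTC) starts at position 45.
SacI cuts after base 5 of each site (before the last base), so after position 49.
Combined cut positions: 49, 74, 123.
Linear molecule, 3 cuts → 4 fragments:
  1–49 → 49 bp
  50–74 → 25 bp
  75–123 → 49 bp
  124–131 → 8 bp
Sorted largest to smallest: 49, 49, 25, 8 bp.

49, 49, 25, 8 bp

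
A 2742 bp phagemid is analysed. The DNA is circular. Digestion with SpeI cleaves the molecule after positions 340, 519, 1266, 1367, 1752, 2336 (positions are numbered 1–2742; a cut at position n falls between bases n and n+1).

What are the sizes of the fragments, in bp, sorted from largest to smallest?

747, 746, 584, 385, 179, 101 bp

Circular molecule, 6 cuts → 6 fragments:
  519 − 340 = 179 bp
  1266 − 519 = 747 bp
  1367 − 1266 = 101 bp
  1752 − 1367 = 385 bp
  2336 − 1752 = 584 bp
  wrap: 2742 − 2336 + 340 = 746 bp
Sorted largest to smallest: 747, 746, 584, 385, 179, 101 bp.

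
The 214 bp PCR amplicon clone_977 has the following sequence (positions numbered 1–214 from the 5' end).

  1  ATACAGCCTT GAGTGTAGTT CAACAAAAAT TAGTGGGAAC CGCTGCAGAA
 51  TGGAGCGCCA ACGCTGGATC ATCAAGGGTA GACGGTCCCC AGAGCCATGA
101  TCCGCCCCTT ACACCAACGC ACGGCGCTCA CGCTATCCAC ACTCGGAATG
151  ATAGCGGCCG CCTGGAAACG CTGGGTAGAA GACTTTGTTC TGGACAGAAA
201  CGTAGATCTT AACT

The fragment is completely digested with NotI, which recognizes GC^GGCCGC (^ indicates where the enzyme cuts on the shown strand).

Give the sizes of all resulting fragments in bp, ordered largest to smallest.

155, 59 bp

The NotI site (GCGGCCGC) starts at position 154.
NotI cuts after base 2 of each site, so after position 155.
Linear molecule, 1 cut → 2 fragments:
  1–155 → 155 bp
  156–214 → 59 bp
Sorted largest to smallest: 155, 59 bp.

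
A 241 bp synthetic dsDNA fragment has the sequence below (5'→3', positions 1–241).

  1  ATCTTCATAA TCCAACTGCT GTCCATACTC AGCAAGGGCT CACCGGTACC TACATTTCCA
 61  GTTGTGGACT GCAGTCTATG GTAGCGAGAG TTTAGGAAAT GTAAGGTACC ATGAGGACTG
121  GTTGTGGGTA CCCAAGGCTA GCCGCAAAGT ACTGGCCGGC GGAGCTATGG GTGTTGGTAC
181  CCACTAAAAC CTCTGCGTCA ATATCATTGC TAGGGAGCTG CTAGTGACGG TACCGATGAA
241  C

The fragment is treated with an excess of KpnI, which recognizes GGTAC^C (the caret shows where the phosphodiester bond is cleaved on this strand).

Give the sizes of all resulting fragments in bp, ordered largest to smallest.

KpnI sites (GGTACC) start at positions 45, 105, 127, 176, 229.
KpnI cuts after base 5 of each site (before the last base), so after positions 49, 109, 131, 180, 233.
Linear molecule, 5 cuts → 6 fragments:
  1–49 → 49 bp
  50–109 → 60 bp
  110–131 → 22 bp
  132–180 → 49 bp
  181–233 → 53 bp
  234–241 → 8 bp
Sorted largest to smallest: 60, 53, 49, 49, 22, 8 bp.

60, 53, 49, 49, 22, 8 bp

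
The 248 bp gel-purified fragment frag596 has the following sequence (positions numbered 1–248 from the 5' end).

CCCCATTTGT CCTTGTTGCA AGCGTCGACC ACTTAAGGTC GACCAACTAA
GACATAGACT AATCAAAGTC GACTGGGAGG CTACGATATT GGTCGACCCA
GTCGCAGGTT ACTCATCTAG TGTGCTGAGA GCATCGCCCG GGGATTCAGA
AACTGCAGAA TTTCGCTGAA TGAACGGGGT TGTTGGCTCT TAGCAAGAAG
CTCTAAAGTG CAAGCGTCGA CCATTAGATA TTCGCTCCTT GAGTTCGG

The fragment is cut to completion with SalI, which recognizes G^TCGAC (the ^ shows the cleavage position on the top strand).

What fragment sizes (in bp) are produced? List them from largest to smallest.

124, 32, 30, 24, 24, 14 bp

SalI sites (GTCGAC) start at positions 24, 38, 68, 92, 216.
SalI cuts after the first base of each site, so after positions 24, 38, 68, 92, 216.
Linear molecule, 5 cuts → 6 fragments:
  1–24 → 24 bp
  25–38 → 14 bp
  39–68 → 30 bp
  69–92 → 24 bp
  93–216 → 124 bp
  217–248 → 32 bp
Sorted largest to smallest: 124, 32, 30, 24, 24, 14 bp.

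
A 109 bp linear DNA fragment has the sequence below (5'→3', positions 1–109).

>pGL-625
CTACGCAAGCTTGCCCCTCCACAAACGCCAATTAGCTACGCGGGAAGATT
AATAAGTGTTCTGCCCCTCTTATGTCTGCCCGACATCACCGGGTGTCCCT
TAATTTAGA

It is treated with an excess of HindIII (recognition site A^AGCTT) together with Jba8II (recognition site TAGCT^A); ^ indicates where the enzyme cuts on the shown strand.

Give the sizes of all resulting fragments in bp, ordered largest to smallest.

The HindIII site (AAGCTT) starts at position 7.
HindIII cuts after the first base of each site, so after position 7.
The Jba8II site (TAGCTA) starts at position 33.
Jba8II cuts after base 5 of each site (before the last base), so after position 37.
Combined cut positions: 7, 37.
Linear molecule, 2 cuts → 3 fragments:
  1–7 → 7 bp
  8–37 → 30 bp
  38–109 → 72 bp
Sorted largest to smallest: 72, 30, 7 bp.

72, 30, 7 bp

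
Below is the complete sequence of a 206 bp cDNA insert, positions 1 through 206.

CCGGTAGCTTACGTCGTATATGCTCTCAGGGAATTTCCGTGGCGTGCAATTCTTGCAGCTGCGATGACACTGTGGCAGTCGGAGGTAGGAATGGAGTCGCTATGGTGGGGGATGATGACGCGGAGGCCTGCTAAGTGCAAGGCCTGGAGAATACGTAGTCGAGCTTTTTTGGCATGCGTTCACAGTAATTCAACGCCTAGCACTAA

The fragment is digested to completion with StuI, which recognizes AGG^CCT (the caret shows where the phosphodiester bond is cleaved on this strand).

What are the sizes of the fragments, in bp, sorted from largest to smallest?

StuI sites (AGGCCT) start at positions 124, 140.
StuI cuts after base 3 of each site, so after positions 126, 142.
Linear molecule, 2 cuts → 3 fragments:
  1–126 → 126 bp
  127–142 → 16 bp
  143–206 → 64 bp
Sorted largest to smallest: 126, 64, 16 bp.

126, 64, 16 bp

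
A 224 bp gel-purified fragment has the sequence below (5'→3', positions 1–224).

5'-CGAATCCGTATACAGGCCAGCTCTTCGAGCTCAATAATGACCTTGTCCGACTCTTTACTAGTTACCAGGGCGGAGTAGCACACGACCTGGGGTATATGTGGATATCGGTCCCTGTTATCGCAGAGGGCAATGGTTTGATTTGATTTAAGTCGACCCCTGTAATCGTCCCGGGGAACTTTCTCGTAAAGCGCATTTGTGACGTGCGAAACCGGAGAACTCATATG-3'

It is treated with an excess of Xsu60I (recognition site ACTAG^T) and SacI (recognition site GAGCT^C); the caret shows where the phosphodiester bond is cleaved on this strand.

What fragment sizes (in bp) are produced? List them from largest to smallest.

163, 31, 30 bp

The Xsu60I site (ACTAGT) starts at position 57.
Xsu60I cuts after base 5 of each site (before the last base), so after position 61.
The SacI site (GAGCTC) starts at position 27.
SacI cuts after base 5 of each site (before the last base), so after position 31.
Combined cut positions: 31, 61.
Linear molecule, 2 cuts → 3 fragments:
  1–31 → 31 bp
  32–61 → 30 bp
  62–224 → 163 bp
Sorted largest to smallest: 163, 31, 30 bp.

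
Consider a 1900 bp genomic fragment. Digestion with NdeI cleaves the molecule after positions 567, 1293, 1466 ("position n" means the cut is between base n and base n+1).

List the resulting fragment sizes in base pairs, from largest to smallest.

726, 567, 434, 173 bp

Linear molecule, 3 cuts → 4 fragments:
  567 − 0 = 567 bp
  1293 − 567 = 726 bp
  1466 − 1293 = 173 bp
  1900 − 1466 = 434 bp
Sorted largest to smallest: 726, 567, 434, 173 bp.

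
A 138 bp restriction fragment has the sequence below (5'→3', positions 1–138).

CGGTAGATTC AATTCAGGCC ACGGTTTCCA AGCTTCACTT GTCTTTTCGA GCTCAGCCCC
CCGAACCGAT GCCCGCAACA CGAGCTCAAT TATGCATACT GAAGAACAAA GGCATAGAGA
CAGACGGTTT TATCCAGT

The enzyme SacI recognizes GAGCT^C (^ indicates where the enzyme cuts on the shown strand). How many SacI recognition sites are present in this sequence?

GAGCTC occurs starting at positions 49, 82.
SacI cuts at 2 sites.

2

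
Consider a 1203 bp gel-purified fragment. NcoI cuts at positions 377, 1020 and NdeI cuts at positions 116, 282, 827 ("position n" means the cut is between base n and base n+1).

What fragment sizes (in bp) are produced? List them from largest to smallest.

Combined cut positions (sorted): 116, 282, 377, 827, 1020.
Linear molecule, 5 cuts → 6 fragments:
  116 − 0 = 116 bp
  282 − 116 = 166 bp
  377 − 282 = 95 bp
  827 − 377 = 450 bp
  1020 − 827 = 193 bp
  1203 − 1020 = 183 bp
Sorted largest to smallest: 450, 193, 183, 166, 116, 95 bp.

450, 193, 183, 166, 116, 95 bp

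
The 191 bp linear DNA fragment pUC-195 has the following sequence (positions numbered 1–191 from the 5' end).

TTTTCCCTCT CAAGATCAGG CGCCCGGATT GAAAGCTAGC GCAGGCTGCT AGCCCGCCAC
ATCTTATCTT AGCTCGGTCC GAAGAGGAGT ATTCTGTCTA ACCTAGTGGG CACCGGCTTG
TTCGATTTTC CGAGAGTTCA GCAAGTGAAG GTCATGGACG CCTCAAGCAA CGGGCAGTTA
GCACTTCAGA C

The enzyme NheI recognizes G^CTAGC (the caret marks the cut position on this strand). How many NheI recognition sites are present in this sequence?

2

GCTAGC occurs starting at positions 35, 48.
NheI cuts at 2 sites.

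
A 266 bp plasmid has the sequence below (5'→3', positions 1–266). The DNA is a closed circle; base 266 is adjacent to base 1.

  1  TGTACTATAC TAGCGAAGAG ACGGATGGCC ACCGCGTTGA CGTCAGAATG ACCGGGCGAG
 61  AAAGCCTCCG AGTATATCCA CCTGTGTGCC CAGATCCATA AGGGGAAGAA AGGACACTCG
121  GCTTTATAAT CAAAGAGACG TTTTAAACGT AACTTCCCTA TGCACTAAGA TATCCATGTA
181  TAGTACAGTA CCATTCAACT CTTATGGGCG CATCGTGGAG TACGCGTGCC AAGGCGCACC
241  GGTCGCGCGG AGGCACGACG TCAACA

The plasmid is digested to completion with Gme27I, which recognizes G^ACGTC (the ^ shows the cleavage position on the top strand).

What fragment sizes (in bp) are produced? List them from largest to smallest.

Gme27I sites (GACGTC) start at positions 39, 257.
Gme27I cuts after the first base of each site, so after positions 39, 257.
Circular molecule, 2 cuts → 2 fragments:
  40–257 → 218 bp
  258–266 then 1–39 → 9 + 39 = 48 bp
Sorted largest to smallest: 218, 48 bp.

218, 48 bp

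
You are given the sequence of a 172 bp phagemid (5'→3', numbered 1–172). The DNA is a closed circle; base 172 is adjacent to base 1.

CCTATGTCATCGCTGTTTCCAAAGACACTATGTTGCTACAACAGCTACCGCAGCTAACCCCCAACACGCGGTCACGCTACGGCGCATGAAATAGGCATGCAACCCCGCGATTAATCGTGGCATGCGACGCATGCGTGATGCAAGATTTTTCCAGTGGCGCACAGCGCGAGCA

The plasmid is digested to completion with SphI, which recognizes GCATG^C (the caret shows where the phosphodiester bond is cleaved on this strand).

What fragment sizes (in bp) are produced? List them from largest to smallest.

SphI sites (GCATGC) start at positions 95, 120, 129.
SphI cuts after base 5 of each site (before the last base), so after positions 99, 124, 133.
Circular molecule, 3 cuts → 3 fragments:
  100–124 → 25 bp
  125–133 → 9 bp
  134–172 then 1–99 → 39 + 99 = 138 bp
Sorted largest to smallest: 138, 25, 9 bp.

138, 25, 9 bp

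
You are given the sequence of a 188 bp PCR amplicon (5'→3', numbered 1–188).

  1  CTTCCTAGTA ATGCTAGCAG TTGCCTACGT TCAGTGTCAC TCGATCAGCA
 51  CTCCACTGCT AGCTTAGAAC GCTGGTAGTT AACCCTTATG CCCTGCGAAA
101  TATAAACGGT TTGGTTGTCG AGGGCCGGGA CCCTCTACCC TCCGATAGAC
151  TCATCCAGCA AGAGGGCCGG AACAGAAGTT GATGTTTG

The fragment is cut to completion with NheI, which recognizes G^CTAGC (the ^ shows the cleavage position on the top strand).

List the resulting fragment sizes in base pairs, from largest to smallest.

130, 45, 13 bp

NheI sites (GCTAGC) start at positions 13, 58.
NheI cuts after the first base of each site, so after positions 13, 58.
Linear molecule, 2 cuts → 3 fragments:
  1–13 → 13 bp
  14–58 → 45 bp
  59–188 → 130 bp
Sorted largest to smallest: 130, 45, 13 bp.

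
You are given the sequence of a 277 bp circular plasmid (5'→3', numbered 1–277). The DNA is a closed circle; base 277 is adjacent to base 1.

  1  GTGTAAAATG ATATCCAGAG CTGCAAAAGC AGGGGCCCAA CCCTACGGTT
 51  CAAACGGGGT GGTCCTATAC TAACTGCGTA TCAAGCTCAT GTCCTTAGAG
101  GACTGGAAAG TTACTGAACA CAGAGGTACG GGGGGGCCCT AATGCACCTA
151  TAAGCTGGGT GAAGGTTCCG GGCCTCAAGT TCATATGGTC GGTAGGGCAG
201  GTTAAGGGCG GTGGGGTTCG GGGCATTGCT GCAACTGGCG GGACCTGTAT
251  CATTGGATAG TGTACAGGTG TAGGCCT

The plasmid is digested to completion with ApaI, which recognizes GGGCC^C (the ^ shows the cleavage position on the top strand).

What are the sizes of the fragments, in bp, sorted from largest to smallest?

176, 101 bp

ApaI sites (GGGCCC) start at positions 33, 134.
ApaI cuts after base 5 of each site (before the last base), so after positions 37, 138.
Circular molecule, 2 cuts → 2 fragments:
  38–138 → 101 bp
  139–277 then 1–37 → 139 + 37 = 176 bp
Sorted largest to smallest: 176, 101 bp.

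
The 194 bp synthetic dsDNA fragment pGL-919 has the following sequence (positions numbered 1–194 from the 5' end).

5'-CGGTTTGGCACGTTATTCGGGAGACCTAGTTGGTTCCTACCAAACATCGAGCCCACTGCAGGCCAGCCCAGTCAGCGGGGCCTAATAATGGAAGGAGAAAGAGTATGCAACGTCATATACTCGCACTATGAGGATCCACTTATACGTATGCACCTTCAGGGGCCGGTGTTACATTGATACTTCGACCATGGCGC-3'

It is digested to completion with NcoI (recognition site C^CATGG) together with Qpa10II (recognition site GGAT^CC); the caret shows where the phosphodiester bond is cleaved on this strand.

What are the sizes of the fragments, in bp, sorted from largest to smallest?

The NcoI site (CCATGG) starts at position 186.
NcoI cuts after the first base of each site, so after position 186.
The Qpa10II site (GGATCC) starts at position 132.
Qpa10II cuts after base 4 of each site, so after position 135.
Combined cut positions: 135, 186.
Linear molecule, 2 cuts → 3 fragments:
  1–135 → 135 bp
  136–186 → 51 bp
  187–194 → 8 bp
Sorted largest to smallest: 135, 51, 8 bp.

135, 51, 8 bp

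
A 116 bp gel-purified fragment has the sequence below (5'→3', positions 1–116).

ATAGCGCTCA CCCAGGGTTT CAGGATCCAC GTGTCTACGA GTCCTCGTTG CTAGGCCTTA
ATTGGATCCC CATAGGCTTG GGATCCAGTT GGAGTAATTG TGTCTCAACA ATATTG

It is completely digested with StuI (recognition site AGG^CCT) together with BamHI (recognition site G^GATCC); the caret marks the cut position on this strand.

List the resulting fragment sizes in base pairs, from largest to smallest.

35, 32, 23, 17, 9 bp

The StuI site (AGGCCT) starts at position 53.
StuI cuts after base 3 of each site, so after position 55.
BamHI sites (GGATCC) start at positions 23, 64, 81.
BamHI cuts after the first base of each site, so after positions 23, 64, 81.
Combined cut positions: 23, 55, 64, 81.
Linear molecule, 4 cuts → 5 fragments:
  1–23 → 23 bp
  24–55 → 32 bp
  56–64 → 9 bp
  65–81 → 17 bp
  82–116 → 35 bp
Sorted largest to smallest: 35, 32, 23, 17, 9 bp.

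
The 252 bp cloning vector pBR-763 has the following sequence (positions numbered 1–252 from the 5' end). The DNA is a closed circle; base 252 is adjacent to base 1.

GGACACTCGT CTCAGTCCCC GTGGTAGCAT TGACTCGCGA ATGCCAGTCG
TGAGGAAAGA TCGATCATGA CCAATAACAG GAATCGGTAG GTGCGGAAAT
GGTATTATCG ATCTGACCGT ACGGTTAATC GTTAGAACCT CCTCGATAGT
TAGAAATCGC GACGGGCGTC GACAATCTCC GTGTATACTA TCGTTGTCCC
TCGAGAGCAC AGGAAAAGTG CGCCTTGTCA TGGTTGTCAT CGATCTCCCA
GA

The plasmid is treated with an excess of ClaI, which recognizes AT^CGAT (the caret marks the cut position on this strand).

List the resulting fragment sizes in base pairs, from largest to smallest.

132, 73, 47 bp

ClaI sites (ATCGAT) start at positions 60, 107, 239.
ClaI cuts after base 2 of each site, so after positions 61, 108, 240.
Circular molecule, 3 cuts → 3 fragments:
  62–108 → 47 bp
  109–240 → 132 bp
  241–252 then 1–61 → 12 + 61 = 73 bp
Sorted largest to smallest: 132, 73, 47 bp.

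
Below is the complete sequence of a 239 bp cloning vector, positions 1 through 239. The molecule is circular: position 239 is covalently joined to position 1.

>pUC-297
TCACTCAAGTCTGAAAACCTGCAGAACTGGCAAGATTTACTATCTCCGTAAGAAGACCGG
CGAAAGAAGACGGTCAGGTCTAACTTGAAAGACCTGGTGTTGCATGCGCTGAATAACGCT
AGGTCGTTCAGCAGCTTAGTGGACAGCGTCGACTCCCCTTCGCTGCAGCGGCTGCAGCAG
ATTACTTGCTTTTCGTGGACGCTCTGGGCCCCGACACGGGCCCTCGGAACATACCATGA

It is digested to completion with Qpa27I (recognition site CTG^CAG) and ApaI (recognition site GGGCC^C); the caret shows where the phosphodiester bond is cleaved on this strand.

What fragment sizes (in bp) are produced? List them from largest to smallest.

Qpa27I sites (CTGCAG) start at positions 19, 163, 172.
Qpa27I cuts after base 3 of each site, so after positions 21, 165, 174.
ApaI sites (GGGCCC) start at positions 206, 218.
ApaI cuts after base 5 of each site (before the last base), so after positions 210, 222.
Combined cut positions: 21, 165, 174, 210, 222.
Circular molecule, 5 cuts → 5 fragments:
  22–165 → 144 bp
  166–174 → 9 bp
  175–210 → 36 bp
  211–222 → 12 bp
  223–239 then 1–21 → 17 + 21 = 38 bp
Sorted largest to smallest: 144, 38, 36, 12, 9 bp.

144, 38, 36, 12, 9 bp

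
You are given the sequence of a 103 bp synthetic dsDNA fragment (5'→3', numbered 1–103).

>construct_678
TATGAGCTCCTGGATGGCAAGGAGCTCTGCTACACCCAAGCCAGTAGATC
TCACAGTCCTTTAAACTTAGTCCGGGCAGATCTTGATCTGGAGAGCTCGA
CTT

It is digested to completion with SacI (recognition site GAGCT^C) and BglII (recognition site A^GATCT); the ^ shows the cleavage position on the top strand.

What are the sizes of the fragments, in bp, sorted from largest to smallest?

32, 20, 19, 18, 8, 6 bp

SacI sites (GAGCTC) start at positions 4, 22, 93.
SacI cuts after base 5 of each site (before the last base), so after positions 8, 26, 97.
BglII sites (AGATCT) start at positions 46, 78.
BglII cuts after the first base of each site, so after positions 46, 78.
Combined cut positions: 8, 26, 46, 78, 97.
Linear molecule, 5 cuts → 6 fragments:
  1–8 → 8 bp
  9–26 → 18 bp
  27–46 → 20 bp
  47–78 → 32 bp
  79–97 → 19 bp
  98–103 → 6 bp
Sorted largest to smallest: 32, 20, 19, 18, 8, 6 bp.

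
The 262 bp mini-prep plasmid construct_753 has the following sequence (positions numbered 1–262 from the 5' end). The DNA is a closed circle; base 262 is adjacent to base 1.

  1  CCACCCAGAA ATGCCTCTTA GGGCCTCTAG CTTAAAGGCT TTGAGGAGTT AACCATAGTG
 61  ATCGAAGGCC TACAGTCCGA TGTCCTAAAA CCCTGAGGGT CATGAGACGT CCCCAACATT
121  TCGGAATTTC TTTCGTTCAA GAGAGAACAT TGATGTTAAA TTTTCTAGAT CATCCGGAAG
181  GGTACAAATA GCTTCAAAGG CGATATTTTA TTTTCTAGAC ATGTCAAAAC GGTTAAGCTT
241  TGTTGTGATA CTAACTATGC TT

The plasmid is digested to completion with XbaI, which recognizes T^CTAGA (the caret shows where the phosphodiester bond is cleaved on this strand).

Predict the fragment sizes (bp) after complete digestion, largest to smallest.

XbaI sites (TCTAGA) start at positions 164, 214.
XbaI cuts after the first base of each site, so after positions 164, 214.
Circular molecule, 2 cuts → 2 fragments:
  165–214 → 50 bp
  215–262 then 1–164 → 48 + 164 = 212 bp
Sorted largest to smallest: 212, 50 bp.

212, 50 bp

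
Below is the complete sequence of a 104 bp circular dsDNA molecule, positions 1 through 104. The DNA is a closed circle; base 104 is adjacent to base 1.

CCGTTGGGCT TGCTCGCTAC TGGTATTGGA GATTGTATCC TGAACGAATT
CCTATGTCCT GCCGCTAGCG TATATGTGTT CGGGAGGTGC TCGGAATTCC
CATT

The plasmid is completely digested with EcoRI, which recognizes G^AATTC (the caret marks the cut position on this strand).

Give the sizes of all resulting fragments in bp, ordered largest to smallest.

56, 48 bp

EcoRI sites (GAATTC) start at positions 46, 94.
EcoRI cuts after the first base of each site, so after positions 46, 94.
Circular molecule, 2 cuts → 2 fragments:
  47–94 → 48 bp
  95–104 then 1–46 → 10 + 46 = 56 bp
Sorted largest to smallest: 56, 48 bp.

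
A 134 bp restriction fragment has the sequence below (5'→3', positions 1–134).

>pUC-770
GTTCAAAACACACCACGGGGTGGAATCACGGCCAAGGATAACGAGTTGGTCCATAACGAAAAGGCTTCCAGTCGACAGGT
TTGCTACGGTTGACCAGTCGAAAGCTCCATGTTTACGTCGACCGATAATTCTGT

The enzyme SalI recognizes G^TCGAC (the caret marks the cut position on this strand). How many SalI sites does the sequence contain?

2

GTCGAC occurs starting at positions 71, 117.
SalI cuts at 2 sites.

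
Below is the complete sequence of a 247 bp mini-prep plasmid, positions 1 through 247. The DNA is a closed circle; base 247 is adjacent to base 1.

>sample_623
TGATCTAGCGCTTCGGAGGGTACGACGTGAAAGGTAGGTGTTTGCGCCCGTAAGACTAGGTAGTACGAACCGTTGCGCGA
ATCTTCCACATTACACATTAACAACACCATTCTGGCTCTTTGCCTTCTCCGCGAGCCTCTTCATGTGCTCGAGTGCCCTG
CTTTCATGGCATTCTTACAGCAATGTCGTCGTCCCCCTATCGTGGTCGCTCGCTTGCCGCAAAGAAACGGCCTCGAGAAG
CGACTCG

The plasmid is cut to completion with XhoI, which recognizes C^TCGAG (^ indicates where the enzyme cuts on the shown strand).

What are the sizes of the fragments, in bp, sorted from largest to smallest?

163, 84 bp

XhoI sites (CTCGAG) start at positions 148, 232.
XhoI cuts after the first base of each site, so after positions 148, 232.
Circular molecule, 2 cuts → 2 fragments:
  149–232 → 84 bp
  233–247 then 1–148 → 15 + 148 = 163 bp
Sorted largest to smallest: 163, 84 bp.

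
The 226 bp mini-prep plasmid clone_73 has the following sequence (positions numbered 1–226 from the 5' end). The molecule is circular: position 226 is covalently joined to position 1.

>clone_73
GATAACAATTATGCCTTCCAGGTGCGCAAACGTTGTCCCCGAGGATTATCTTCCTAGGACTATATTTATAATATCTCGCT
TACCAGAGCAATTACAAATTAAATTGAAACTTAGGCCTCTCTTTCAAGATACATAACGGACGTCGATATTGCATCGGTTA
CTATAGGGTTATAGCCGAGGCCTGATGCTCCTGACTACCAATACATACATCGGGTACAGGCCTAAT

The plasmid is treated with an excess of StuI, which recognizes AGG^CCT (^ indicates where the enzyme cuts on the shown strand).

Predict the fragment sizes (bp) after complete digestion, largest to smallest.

121, 65, 40 bp

StuI sites (AGGCCT) start at positions 113, 178, 218.
StuI cuts after base 3 of each site, so after positions 115, 180, 220.
Circular molecule, 3 cuts → 3 fragments:
  116–180 → 65 bp
  181–220 → 40 bp
  221–226 then 1–115 → 6 + 115 = 121 bp
Sorted largest to smallest: 121, 65, 40 bp.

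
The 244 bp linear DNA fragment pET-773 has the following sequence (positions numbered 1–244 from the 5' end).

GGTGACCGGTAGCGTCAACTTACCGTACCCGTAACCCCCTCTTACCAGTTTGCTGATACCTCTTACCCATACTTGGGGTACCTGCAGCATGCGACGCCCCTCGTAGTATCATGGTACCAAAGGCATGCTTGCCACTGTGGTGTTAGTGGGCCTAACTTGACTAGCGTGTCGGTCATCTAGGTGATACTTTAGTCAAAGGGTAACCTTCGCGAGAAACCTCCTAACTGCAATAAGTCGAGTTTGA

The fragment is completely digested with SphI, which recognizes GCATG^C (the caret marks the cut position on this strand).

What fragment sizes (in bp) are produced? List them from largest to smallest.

117, 91, 36 bp

SphI sites (GCATGC) start at positions 87, 123.
SphI cuts after base 5 of each site (before the last base), so after positions 91, 127.
Linear molecule, 2 cuts → 3 fragments:
  1–91 → 91 bp
  92–127 → 36 bp
  128–244 → 117 bp
Sorted largest to smallest: 117, 91, 36 bp.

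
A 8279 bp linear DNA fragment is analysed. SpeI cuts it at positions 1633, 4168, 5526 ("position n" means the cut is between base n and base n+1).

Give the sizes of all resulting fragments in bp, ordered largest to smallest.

2753, 2535, 1633, 1358 bp

Linear molecule, 3 cuts → 4 fragments:
  1633 − 0 = 1633 bp
  4168 − 1633 = 2535 bp
  5526 − 4168 = 1358 bp
  8279 − 5526 = 2753 bp
Sorted largest to smallest: 2753, 2535, 1633, 1358 bp.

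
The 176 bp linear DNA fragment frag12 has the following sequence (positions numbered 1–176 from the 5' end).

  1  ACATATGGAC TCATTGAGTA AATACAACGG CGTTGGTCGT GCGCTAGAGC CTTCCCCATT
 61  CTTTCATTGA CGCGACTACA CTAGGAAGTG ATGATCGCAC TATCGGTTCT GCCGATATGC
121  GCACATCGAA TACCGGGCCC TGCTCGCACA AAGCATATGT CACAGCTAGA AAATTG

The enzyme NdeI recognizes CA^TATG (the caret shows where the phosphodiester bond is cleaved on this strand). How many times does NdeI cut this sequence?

2

CATATG occurs starting at positions 2, 154.
NdeI cuts at 2 sites.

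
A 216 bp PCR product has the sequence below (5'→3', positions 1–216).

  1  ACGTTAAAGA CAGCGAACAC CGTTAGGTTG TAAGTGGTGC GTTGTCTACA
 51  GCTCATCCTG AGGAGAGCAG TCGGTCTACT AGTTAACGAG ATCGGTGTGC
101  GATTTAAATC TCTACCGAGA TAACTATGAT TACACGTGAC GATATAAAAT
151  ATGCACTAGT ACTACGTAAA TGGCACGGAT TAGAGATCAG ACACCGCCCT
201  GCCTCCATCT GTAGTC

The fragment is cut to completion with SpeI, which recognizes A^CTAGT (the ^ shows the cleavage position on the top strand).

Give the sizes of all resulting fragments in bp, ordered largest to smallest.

SpeI sites (ACTAGT) start at positions 78, 155.
SpeI cuts after the first base of each site, so after positions 78, 155.
Linear molecule, 2 cuts → 3 fragments:
  1–78 → 78 bp
  79–155 → 77 bp
  156–216 → 61 bp
Sorted largest to smallest: 78, 77, 61 bp.

78, 77, 61 bp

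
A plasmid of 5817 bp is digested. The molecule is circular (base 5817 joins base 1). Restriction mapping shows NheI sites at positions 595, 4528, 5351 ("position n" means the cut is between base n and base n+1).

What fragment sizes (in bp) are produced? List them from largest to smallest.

3933, 1061, 823 bp

Circular molecule, 3 cuts → 3 fragments:
  4528 − 595 = 3933 bp
  5351 − 4528 = 823 bp
  wrap: 5817 − 5351 + 595 = 1061 bp
Sorted largest to smallest: 3933, 1061, 823 bp.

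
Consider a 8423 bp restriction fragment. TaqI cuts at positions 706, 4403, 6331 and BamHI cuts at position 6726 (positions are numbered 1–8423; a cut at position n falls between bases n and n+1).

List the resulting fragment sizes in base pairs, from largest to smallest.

3697, 1928, 1697, 706, 395 bp

Combined cut positions (sorted): 706, 4403, 6331, 6726.
Linear molecule, 4 cuts → 5 fragments:
  706 − 0 = 706 bp
  4403 − 706 = 3697 bp
  6331 − 4403 = 1928 bp
  6726 − 6331 = 395 bp
  8423 − 6726 = 1697 bp
Sorted largest to smallest: 3697, 1928, 1697, 706, 395 bp.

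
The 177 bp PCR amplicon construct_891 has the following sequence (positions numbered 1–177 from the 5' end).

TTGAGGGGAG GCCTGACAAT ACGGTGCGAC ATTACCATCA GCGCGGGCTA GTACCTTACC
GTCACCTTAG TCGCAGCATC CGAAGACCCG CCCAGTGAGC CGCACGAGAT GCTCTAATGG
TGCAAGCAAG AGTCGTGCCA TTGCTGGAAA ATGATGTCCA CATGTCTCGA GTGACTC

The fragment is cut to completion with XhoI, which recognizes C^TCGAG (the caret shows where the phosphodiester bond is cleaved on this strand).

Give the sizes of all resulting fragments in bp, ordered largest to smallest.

The XhoI site (CTCGAG) starts at position 166.
XhoI cuts after the first base of each site, so after position 166.
Linear molecule, 1 cut → 2 fragments:
  1–166 → 166 bp
  167–177 → 11 bp
Sorted largest to smallest: 166, 11 bp.

166, 11 bp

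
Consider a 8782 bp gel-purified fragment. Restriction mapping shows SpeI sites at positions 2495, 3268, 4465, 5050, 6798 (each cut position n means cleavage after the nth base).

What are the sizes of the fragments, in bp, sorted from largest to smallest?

2495, 1984, 1748, 1197, 773, 585 bp

Linear molecule, 5 cuts → 6 fragments:
  2495 − 0 = 2495 bp
  3268 − 2495 = 773 bp
  4465 − 3268 = 1197 bp
  5050 − 4465 = 585 bp
  6798 − 5050 = 1748 bp
  8782 − 6798 = 1984 bp
Sorted largest to smallest: 2495, 1984, 1748, 1197, 773, 585 bp.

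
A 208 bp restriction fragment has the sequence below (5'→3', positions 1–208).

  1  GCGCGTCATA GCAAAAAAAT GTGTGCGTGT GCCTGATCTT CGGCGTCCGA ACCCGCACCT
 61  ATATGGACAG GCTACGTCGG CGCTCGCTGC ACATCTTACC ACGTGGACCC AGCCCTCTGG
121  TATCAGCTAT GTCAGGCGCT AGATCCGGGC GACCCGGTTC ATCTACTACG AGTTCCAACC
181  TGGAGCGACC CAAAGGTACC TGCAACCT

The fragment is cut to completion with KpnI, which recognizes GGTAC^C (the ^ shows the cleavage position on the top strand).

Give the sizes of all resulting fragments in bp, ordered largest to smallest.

The KpnI site (GGTACC) starts at position 195.
KpnI cuts after base 5 of each site (before the last base), so after position 199.
Linear molecule, 1 cut → 2 fragments:
  1–199 → 199 bp
  200–208 → 9 bp
Sorted largest to smallest: 199, 9 bp.

199, 9 bp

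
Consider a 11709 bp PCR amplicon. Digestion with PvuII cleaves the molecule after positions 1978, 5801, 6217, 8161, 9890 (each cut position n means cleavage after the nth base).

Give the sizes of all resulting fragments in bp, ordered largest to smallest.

3823, 1978, 1944, 1819, 1729, 416 bp

Linear molecule, 5 cuts → 6 fragments:
  1978 − 0 = 1978 bp
  5801 − 1978 = 3823 bp
  6217 − 5801 = 416 bp
  8161 − 6217 = 1944 bp
  9890 − 8161 = 1729 bp
  11709 − 9890 = 1819 bp
Sorted largest to smallest: 3823, 1978, 1944, 1819, 1729, 416 bp.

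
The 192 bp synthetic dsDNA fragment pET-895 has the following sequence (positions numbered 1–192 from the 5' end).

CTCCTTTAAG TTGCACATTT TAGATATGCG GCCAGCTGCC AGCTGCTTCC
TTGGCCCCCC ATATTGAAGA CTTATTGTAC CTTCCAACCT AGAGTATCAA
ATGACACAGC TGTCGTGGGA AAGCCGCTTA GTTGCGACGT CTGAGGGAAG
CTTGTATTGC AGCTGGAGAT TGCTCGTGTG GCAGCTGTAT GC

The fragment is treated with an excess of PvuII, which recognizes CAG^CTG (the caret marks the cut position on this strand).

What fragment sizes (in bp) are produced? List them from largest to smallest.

PvuII sites (CAGCTG) start at positions 33, 40, 107, 160, 182.
PvuII cuts after base 3 of each site, so after positions 35, 42, 109, 162, 184.
Linear molecule, 5 cuts → 6 fragments:
  1–35 → 35 bp
  36–42 → 7 bp
  43–109 → 67 bp
  110–162 → 53 bp
  163–184 → 22 bp
  185–192 → 8 bp
Sorted largest to smallest: 67, 53, 35, 22, 8, 7 bp.

67, 53, 35, 22, 8, 7 bp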